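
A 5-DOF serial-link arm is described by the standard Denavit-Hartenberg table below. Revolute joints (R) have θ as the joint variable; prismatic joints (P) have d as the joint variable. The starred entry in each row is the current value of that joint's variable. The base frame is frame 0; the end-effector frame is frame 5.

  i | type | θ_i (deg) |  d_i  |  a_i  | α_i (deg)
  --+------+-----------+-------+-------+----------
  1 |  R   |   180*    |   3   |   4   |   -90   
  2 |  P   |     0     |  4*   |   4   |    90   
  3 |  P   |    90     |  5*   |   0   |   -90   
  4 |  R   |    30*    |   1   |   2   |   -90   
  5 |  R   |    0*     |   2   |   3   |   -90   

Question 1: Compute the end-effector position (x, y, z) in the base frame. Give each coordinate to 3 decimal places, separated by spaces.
-7.000 -7.330 3.768

after link 1: o_1 = (-4.0000, 0.0000, 3.0000)
after link 2: o_2 = (-8.0000, -4.0000, 3.0000)
after link 3: o_3 = (-8.0000, -4.0000, 8.0000)
after link 4: o_4 = (-7.0000, -5.7321, 7.0000)
after link 5: o_5 = (-7.0000, -7.3301, 3.7679)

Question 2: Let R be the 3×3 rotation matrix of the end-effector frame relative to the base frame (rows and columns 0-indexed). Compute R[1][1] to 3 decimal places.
-0.500

End-effector y-axis (col 1 of R) = (-0.0000,-0.5000,0.8660)
R[1][1] = -0.5000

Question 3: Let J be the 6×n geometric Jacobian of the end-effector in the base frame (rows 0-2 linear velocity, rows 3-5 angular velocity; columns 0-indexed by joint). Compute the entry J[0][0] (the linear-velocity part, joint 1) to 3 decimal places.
7.330

axis z_0 = ẑ; lever o_n−o_0 = (-7.0000,-7.3301,3.7679)
cross product → J_v[:, 0] = (7.3301,-7.0000,0.0000)
J_ω[:, 0] = z_0
entry J[0][0] = 7.3301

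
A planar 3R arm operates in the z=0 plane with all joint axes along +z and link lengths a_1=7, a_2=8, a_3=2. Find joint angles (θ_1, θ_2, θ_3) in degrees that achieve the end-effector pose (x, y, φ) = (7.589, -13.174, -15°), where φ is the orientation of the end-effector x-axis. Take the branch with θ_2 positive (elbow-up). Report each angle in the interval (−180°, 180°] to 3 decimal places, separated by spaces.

wrist centre = target − a_3·(cos φ, sin φ) = (5.6571, -12.6564)
cos θ_2 = (192.1868−7²−8²)/(2·7·8) = 0.7070; θ_2 = 45.0066° (elbow-up)
β = atan2(-12.6564,5.6571) = -65.9163°; ψ = atan2(5.6575,12.6562) = 24.0853°
θ_1 = β − ψ = -90.0016°
θ_3 = φ − θ_1 − θ_2 = 29.9950° (wrapped to (-180°,180°])

-90.002 45.007 29.995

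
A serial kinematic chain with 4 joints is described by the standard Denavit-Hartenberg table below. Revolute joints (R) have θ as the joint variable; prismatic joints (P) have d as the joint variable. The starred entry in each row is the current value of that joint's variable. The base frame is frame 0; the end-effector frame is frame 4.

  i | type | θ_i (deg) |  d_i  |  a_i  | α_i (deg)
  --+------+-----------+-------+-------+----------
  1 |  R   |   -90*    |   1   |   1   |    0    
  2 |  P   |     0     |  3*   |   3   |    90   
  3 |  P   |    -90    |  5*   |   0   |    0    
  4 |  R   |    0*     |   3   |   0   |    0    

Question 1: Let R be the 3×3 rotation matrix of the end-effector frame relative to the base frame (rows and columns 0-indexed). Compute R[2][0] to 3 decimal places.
End-effector x-axis (col 0 of R) = (-0.0000,-0.0000,-1.0000)
R[2][0] = -1.0000

-1.000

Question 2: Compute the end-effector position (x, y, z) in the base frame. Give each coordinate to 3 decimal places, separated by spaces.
-8.000 -4.000 4.000

after link 1: o_1 = (0.0000, -1.0000, 1.0000)
after link 2: o_2 = (0.0000, -4.0000, 4.0000)
after link 3: o_3 = (-5.0000, -4.0000, 4.0000)
after link 4: o_4 = (-8.0000, -4.0000, 4.0000)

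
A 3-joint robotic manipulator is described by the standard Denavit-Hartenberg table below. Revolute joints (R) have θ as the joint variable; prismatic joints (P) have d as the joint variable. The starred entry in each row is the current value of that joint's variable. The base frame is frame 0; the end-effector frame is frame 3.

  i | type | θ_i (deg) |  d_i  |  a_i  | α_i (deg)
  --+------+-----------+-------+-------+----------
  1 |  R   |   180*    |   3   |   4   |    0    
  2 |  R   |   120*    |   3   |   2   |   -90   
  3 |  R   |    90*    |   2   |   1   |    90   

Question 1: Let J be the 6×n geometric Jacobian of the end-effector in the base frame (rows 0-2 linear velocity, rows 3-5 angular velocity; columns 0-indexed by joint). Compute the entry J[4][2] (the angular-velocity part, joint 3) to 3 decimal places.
0.500

axis z_2 = (0.8660,0.5000,0.0000); lever o_n−o_2 = (1.7321,1.0000,-1.0000)
cross product → J_v[:, 2] = (-0.5000,0.8660,0.0000)
J_ω[:, 2] = z_2
entry J[4][2] = 0.5000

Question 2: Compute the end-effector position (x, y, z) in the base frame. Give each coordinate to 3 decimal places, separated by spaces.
-1.268 -0.732 5.000

after link 1: o_1 = (-4.0000, 0.0000, 3.0000)
after link 2: o_2 = (-3.0000, -1.7321, 6.0000)
after link 3: o_3 = (-1.2679, -0.7321, 5.0000)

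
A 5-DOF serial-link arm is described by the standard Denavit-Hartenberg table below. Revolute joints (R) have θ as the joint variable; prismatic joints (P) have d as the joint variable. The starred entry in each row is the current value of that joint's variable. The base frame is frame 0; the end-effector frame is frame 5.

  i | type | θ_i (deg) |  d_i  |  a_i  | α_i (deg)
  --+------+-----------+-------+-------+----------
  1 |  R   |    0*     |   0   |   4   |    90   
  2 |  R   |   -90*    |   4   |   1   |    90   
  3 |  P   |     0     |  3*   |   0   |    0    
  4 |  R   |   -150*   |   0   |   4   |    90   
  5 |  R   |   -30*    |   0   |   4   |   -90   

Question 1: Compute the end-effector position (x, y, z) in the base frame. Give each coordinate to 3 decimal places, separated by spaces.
after link 1: o_1 = (4.0000, 0.0000, 0.0000)
after link 2: o_2 = (4.0000, -4.0000, -1.0000)
after link 3: o_3 = (1.0000, -4.0000, -1.0000)
after link 4: o_4 = (1.0000, -2.0000, 2.4641)
after link 5: o_5 = (3.0000, -0.2679, 5.4641)

3.000 -0.268 5.464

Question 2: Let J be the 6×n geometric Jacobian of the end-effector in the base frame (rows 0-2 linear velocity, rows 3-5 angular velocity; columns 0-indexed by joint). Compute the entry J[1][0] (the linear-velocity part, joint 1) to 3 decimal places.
3.000

axis z_0 = ẑ; lever o_n−o_0 = (3.0000,-0.2679,5.4641)
cross product → J_v[:, 0] = (0.2679,3.0000,-0.0000)
J_ω[:, 0] = z_0
entry J[1][0] = 3.0000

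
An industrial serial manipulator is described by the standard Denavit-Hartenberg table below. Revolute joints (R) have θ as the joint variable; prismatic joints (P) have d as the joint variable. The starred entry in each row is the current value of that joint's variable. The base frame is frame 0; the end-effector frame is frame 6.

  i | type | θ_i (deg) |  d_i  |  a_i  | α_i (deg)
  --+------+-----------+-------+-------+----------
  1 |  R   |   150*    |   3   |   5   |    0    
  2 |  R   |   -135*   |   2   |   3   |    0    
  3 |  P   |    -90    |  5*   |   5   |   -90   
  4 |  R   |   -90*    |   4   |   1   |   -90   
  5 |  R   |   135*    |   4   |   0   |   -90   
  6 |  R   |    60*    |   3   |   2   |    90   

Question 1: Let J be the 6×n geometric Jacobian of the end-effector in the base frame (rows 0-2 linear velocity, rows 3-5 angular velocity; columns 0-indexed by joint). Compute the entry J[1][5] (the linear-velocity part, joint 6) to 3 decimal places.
1.283

axis z_5 = (0.6830,0.1830,-0.7071); lever o_n−o_5 = (0.9177,2.0391,-2.8284)
cross product → J_v[:, 5] = (0.9242,1.2829,1.2247)
J_ω[:, 5] = z_5
entry J[1][5] = 1.2829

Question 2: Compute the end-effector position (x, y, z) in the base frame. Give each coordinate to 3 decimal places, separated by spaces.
5.678 -2.343 8.172

after link 1: o_1 = (-4.3301, 2.5000, 3.0000)
after link 2: o_2 = (-1.4323, 3.2765, 5.0000)
after link 3: o_3 = (-0.1383, -1.5532, 10.0000)
after link 4: o_4 = (3.7254, -0.5179, 11.0000)
after link 5: o_5 = (4.7607, -4.3816, 11.0000)
after link 6: o_6 = (5.6785, -2.3425, 8.1716)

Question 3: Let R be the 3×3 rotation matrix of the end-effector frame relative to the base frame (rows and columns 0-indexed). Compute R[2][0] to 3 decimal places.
-0.354

End-effector x-axis (col 0 of R) = (-0.5657,0.7450,-0.3536)
R[2][0] = -0.3536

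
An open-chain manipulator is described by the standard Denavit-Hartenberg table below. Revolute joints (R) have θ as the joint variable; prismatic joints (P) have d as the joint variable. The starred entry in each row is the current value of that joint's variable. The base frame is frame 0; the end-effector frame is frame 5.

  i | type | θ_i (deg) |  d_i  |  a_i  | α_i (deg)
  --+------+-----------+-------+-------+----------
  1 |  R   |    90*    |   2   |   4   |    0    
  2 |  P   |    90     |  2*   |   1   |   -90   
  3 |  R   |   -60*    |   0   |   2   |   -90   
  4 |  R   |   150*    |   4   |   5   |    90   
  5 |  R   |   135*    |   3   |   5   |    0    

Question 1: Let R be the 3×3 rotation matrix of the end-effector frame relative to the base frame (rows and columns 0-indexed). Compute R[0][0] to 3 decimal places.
End-effector x-axis (col 0 of R) = (-0.9186,-0.3536,0.1768)
R[0][0] = -0.9186

-0.919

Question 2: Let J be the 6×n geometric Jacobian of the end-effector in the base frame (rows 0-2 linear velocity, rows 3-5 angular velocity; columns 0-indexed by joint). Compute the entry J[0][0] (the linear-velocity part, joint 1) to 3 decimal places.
axis z_0 = ẑ; lever o_n−o_0 = (-8.6418,7.3303,2.1650)
cross product → J_v[:, 0] = (-7.3303,-8.6418,0.0000)
J_ω[:, 0] = z_0
entry J[0][0] = -7.3303

-7.330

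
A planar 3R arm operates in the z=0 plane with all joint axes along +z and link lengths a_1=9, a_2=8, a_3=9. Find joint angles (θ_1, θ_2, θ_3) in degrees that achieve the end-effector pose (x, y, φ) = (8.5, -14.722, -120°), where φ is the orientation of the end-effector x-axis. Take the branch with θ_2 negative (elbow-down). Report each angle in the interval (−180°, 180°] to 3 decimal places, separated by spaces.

wrist centre = target − a_3·(cos φ, sin φ) = (13.0000, -6.9278)
cos θ_2 = (216.9940−9²−8²)/(2·9·8) = 0.5000; θ_2 = -60.0027° (elbow-down)
β = atan2(-6.9278,13.0000) = -28.0534°; ψ = atan2(-6.9284,12.9997) = -28.0561°
θ_1 = β − ψ = 0.0027°
θ_3 = φ − θ_1 − θ_2 = -60.0000° (wrapped to (-180°,180°])

0.003 -60.003 -60.000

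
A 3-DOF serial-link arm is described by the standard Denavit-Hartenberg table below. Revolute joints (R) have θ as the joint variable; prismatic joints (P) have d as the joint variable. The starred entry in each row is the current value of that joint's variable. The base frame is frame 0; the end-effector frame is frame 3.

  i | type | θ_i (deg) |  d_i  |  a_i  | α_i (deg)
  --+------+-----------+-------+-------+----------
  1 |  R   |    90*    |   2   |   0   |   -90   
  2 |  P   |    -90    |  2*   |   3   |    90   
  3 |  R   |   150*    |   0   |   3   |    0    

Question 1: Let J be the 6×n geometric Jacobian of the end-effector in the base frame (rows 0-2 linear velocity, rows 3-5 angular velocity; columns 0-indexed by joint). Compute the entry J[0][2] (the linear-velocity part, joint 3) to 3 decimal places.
2.598

axis z_2 = (-0.0000,-1.0000,0.0000); lever o_n−o_2 = (-1.5000,0.0000,-2.5981)
cross product → J_v[:, 2] = (2.5981,-0.0000,-1.5000)
J_ω[:, 2] = z_2
entry J[0][2] = 2.5981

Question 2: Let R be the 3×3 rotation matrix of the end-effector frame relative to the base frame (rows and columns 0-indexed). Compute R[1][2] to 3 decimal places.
-1.000

End-effector z-axis (col 2 of R) = (-0.0000,-1.0000,0.0000)
R[1][2] = -1.0000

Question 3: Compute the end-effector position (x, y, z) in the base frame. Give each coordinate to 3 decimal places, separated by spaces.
after link 1: o_1 = (0.0000, 0.0000, 2.0000)
after link 2: o_2 = (-2.0000, 0.0000, 5.0000)
after link 3: o_3 = (-3.5000, 0.0000, 2.4019)

-3.500 0.000 2.402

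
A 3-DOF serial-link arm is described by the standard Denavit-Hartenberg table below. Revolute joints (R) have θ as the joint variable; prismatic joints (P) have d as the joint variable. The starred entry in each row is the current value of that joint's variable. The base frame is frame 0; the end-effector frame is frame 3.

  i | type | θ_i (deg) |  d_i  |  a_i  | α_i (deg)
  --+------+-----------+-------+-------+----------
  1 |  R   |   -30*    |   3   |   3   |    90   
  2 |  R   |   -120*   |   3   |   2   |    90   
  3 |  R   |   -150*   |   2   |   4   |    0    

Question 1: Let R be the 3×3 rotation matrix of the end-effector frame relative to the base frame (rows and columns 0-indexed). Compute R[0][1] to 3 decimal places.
End-effector y-axis (col 1 of R) = (0.2165,0.8750,-0.4330)
R[0][1] = 0.2165

0.217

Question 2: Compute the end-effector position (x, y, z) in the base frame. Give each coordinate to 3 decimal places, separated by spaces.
1.232 -1.866 5.268

after link 1: o_1 = (2.5981, -1.5000, 3.0000)
after link 2: o_2 = (0.2321, -3.5981, 1.2679)
after link 3: o_3 = (1.2321, -1.8660, 5.2679)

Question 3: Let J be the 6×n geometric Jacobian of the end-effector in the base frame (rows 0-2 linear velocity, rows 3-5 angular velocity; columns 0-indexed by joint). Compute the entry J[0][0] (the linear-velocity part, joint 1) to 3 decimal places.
axis z_0 = ẑ; lever o_n−o_0 = (1.2321,-1.8660,5.2679)
cross product → J_v[:, 0] = (1.8660,1.2321,-0.0000)
J_ω[:, 0] = z_0
entry J[0][0] = 1.8660

1.866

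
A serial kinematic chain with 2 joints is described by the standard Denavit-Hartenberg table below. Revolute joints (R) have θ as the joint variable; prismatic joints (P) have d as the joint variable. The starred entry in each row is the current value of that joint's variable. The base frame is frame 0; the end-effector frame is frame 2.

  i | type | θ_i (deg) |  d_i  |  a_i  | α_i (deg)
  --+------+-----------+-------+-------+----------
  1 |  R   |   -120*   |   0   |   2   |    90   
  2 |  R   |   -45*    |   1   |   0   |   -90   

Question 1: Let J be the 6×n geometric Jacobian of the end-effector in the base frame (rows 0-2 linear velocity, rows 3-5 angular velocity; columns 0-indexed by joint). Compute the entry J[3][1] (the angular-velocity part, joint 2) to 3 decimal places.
-0.866

axis z_1 = (-0.8660,0.5000,0.0000); lever o_n−o_1 = (-0.8660,0.5000,0.0000)
cross product → J_v[:, 1] = (0.0000,-0.0000,0.0000)
J_ω[:, 1] = z_1
entry J[3][1] = -0.8660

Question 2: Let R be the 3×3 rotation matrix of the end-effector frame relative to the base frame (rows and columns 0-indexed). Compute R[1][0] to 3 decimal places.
-0.612

End-effector x-axis (col 0 of R) = (-0.3536,-0.6124,-0.7071)
R[1][0] = -0.6124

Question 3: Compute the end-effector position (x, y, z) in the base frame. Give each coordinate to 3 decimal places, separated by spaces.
-1.866 -1.232 0.000

after link 1: o_1 = (-1.0000, -1.7321, 0.0000)
after link 2: o_2 = (-1.8660, -1.2321, 0.0000)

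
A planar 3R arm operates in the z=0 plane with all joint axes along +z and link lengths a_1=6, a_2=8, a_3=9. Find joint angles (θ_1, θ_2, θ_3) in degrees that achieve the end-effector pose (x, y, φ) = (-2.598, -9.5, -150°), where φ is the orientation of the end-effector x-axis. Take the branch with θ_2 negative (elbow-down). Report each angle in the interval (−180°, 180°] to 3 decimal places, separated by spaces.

30.000 -119.999 -60.001

wrist centre = target − a_3·(cos φ, sin φ) = (5.1962, -5.0000)
cos θ_2 = (52.0008−6²−8²)/(2·6·8) = -0.5000; θ_2 = -119.9995° (elbow-down)
β = atan2(-5.0000,5.1962) = -43.8975°; ψ = atan2(-6.9282,2.0001) = -73.8975°
θ_1 = β − ψ = 30.0000°
θ_3 = φ − θ_1 − θ_2 = -60.0005° (wrapped to (-180°,180°])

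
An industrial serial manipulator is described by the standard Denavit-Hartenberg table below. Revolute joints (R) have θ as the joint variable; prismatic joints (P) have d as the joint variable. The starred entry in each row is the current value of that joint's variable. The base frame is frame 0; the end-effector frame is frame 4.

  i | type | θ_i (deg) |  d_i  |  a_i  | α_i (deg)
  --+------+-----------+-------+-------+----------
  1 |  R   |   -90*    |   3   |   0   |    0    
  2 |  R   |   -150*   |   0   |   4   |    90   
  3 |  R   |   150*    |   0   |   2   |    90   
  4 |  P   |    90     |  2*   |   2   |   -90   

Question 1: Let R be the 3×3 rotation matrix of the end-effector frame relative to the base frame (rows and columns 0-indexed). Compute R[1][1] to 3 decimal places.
-0.433

End-effector y-axis (col 1 of R) = (0.2500,-0.4330,-0.8660)
R[1][1] = -0.4330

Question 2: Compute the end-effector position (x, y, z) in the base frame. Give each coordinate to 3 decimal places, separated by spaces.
0.098 3.830 5.732

after link 1: o_1 = (0.0000, 0.0000, 3.0000)
after link 2: o_2 = (-2.0000, 3.4641, 3.0000)
after link 3: o_3 = (-1.1340, 1.9641, 4.0000)
after link 4: o_4 = (0.0981, 3.8301, 5.7321)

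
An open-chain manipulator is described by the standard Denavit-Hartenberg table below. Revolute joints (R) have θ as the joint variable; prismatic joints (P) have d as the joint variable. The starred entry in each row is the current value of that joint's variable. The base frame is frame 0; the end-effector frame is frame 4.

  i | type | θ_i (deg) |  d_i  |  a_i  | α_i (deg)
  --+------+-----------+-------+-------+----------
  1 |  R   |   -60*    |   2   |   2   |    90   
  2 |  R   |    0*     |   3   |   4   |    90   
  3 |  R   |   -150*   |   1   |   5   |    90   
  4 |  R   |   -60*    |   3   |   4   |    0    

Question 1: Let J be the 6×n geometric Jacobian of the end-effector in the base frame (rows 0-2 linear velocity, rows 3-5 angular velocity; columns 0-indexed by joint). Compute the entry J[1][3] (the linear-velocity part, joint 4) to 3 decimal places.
3.464

axis z_3 = (-1.0000,-0.0000,0.0000); lever o_n−o_3 = (-3.0000,2.0000,3.4641)
cross product → J_v[:, 3] = (-0.0000,3.4641,-2.0000)
J_ω[:, 3] = z_3
entry J[1][3] = 3.4641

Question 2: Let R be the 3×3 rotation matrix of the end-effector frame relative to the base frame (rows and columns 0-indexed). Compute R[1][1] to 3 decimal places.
0.866

End-effector y-axis (col 1 of R) = (-0.0000,0.8660,-0.5000)
R[1][1] = 0.8660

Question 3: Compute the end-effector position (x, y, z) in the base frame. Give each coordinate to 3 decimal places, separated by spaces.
-2.598 0.304 4.464

after link 1: o_1 = (1.0000, -1.7321, 2.0000)
after link 2: o_2 = (0.4019, -6.6962, 2.0000)
after link 3: o_3 = (0.4019, -1.6962, 1.0000)
after link 4: o_4 = (-2.5981, 0.3038, 4.4641)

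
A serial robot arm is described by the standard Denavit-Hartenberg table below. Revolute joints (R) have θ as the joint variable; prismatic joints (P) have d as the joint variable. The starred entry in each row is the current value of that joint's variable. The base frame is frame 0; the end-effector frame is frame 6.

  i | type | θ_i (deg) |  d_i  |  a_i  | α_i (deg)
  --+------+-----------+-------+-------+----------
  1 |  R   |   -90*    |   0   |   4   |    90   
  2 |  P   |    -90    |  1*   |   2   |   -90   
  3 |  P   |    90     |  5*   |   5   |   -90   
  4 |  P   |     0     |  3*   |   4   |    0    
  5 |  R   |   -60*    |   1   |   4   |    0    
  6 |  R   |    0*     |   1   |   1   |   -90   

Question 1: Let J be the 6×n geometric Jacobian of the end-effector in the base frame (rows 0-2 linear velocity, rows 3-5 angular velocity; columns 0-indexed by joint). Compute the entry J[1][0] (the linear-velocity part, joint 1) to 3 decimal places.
axis z_0 = ẑ; lever o_n−o_0 = (10.5000,-13.3301,3.0000)
cross product → J_v[:, 0] = (13.3301,10.5000,-0.0000)
J_ω[:, 0] = z_0
entry J[1][0] = 10.5000

10.500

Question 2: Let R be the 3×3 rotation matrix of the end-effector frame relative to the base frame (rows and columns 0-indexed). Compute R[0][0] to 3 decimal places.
End-effector x-axis (col 0 of R) = (0.5000,-0.8660,-0.0000)
R[0][0] = 0.5000

0.500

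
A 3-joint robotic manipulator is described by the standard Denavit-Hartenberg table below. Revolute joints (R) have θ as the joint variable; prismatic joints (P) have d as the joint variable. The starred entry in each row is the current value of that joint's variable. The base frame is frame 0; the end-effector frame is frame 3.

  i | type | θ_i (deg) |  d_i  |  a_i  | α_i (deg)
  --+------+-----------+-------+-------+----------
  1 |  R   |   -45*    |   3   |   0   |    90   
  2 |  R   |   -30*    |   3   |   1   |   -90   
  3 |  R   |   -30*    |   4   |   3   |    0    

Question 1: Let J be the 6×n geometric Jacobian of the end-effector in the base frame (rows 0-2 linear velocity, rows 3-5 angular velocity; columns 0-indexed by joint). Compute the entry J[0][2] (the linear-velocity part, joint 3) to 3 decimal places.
axis z_2 = (0.3536,-0.3536,0.8660); lever o_n−o_2 = (1.9445,-4.0659,2.1651)
cross product → J_v[:, 2] = (2.7557,0.9186,-0.7500)
J_ω[:, 2] = z_2
entry J[0][2] = 2.7557

2.756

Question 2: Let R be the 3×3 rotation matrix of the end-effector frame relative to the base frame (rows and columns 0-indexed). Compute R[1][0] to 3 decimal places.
End-effector x-axis (col 0 of R) = (0.1768,-0.8839,-0.4330)
R[1][0] = -0.8839

-0.884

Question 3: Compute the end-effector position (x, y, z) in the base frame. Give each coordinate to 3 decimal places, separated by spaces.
0.436 -6.800 4.665

after link 1: o_1 = (0.0000, 0.0000, 3.0000)
after link 2: o_2 = (-1.5089, -2.7337, 2.5000)
after link 3: o_3 = (0.4356, -6.7996, 4.6651)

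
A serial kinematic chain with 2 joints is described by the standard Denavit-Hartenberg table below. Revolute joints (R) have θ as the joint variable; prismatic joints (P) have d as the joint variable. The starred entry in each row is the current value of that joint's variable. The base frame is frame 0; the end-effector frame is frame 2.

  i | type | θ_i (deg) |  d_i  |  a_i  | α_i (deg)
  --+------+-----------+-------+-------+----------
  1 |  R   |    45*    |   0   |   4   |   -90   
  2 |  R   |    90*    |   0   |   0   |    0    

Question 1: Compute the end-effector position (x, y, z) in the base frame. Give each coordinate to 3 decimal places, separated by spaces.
after link 1: o_1 = (2.8284, 2.8284, 0.0000)
after link 2: o_2 = (2.8284, 2.8284, 0.0000)

2.828 2.828 0.000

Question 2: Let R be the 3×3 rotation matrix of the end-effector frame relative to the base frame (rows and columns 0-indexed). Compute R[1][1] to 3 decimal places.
-0.707

End-effector y-axis (col 1 of R) = (-0.7071,-0.7071,-0.0000)
R[1][1] = -0.7071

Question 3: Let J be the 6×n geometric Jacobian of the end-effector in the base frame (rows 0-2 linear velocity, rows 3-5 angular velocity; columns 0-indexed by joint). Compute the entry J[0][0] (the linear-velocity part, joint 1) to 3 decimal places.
axis z_0 = ẑ; lever o_n−o_0 = (2.8284,2.8284,0.0000)
cross product → J_v[:, 0] = (-2.8284,2.8284,0.0000)
J_ω[:, 0] = z_0
entry J[0][0] = -2.8284

-2.828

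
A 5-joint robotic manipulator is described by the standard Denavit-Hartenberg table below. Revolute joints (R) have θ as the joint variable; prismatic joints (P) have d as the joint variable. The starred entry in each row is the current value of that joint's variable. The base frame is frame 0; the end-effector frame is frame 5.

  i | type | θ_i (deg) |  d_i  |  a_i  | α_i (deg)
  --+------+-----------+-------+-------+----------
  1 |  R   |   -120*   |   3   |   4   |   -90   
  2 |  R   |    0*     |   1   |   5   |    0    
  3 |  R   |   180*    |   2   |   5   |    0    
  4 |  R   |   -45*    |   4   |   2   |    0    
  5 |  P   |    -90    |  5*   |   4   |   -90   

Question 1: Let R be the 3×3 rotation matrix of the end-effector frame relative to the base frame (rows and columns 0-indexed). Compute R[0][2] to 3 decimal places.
End-effector z-axis (col 2 of R) = (0.3536,0.6124,-0.7071)
R[0][2] = 0.3536

0.354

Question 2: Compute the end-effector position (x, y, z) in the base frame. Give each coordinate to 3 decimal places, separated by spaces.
7.685 -10.689 -1.243

after link 1: o_1 = (-2.0000, -3.4641, 3.0000)
after link 2: o_2 = (-3.6340, -8.2942, 3.0000)
after link 3: o_3 = (0.5981, -4.9641, 3.0000)
after link 4: o_4 = (4.7693, -5.7394, 1.5858)
after link 5: o_5 = (7.6852, -10.6888, -1.2426)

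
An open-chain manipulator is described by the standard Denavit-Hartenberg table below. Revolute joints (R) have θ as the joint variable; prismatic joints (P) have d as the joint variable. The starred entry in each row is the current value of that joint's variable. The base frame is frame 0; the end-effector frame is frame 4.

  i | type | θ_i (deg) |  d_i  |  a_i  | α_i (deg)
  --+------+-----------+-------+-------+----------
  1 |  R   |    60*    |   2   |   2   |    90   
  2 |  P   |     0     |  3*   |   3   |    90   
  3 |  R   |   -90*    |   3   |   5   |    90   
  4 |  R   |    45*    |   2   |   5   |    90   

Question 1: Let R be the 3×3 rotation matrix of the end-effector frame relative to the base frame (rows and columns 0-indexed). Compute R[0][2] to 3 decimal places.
End-effector z-axis (col 2 of R) = (-0.6124,0.3536,0.7071)
R[0][2] = -0.6124

-0.612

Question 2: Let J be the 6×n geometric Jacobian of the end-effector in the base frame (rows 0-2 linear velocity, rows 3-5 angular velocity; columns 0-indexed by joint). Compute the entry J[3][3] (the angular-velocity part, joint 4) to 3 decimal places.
axis z_3 = (-0.5000,-0.8660,-0.0000); lever o_n−o_3 = (-4.0619,0.0357,-3.5355)
cross product → J_v[:, 3] = (3.0619,-1.7678,-3.5355)
J_ω[:, 3] = z_3
entry J[3][3] = -0.5000

-0.500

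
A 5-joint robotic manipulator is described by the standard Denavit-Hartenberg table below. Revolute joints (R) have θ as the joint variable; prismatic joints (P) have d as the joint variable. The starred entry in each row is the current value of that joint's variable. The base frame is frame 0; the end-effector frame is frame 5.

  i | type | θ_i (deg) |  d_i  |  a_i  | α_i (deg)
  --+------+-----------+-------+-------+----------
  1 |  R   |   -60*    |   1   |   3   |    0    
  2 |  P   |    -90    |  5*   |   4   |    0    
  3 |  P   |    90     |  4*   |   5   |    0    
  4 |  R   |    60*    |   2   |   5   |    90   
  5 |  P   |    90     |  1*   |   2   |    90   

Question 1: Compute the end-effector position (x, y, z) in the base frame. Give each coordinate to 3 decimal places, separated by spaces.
after link 1: o_1 = (1.5000, -2.5981, 1.0000)
after link 2: o_2 = (-1.9641, -4.5981, 6.0000)
after link 3: o_3 = (0.5359, -8.9282, 10.0000)
after link 4: o_4 = (5.5359, -8.9282, 12.0000)
after link 5: o_5 = (5.5359, -9.9282, 14.0000)

5.536 -9.928 14.000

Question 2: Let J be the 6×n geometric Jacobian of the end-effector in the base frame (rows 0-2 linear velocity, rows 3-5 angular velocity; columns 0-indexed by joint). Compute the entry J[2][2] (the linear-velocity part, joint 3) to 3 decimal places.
prismatic axis z_2 = (0.0000,0.0000,1.0000)
J_v[:, 2] = z_2; J_ω[:, 2] = (0,0,0)
entry J[2][2] = 1.0000

1.000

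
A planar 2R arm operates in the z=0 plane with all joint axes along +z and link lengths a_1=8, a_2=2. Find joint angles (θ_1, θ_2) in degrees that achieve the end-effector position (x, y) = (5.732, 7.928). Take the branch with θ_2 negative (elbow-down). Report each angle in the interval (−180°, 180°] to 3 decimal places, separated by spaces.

cos θ_2 = (95.7090−8²−2²)/(2·8·2) = 0.8659; θ_2 = -30.0136° (elbow-down)
β = atan2(7.9280,5.7320) = 54.1328°; ψ = atan2(-1.0004,9.7318) = -5.8693°
θ_1 = β − ψ = 60.0021°

60.002 -30.014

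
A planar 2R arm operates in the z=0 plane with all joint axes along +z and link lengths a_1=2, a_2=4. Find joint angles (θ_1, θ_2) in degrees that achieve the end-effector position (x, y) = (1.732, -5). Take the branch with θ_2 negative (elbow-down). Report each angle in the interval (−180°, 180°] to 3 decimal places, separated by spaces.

cos θ_2 = (27.9998−2²−4²)/(2·2·4) = 0.5000; θ_2 = -60.0007° (elbow-down)
β = atan2(-5.0000,1.7320) = -70.8939°; ψ = atan2(-3.4641,4.0000) = -40.8939°
θ_1 = β − ψ = -30.0000°

-30.000 -60.001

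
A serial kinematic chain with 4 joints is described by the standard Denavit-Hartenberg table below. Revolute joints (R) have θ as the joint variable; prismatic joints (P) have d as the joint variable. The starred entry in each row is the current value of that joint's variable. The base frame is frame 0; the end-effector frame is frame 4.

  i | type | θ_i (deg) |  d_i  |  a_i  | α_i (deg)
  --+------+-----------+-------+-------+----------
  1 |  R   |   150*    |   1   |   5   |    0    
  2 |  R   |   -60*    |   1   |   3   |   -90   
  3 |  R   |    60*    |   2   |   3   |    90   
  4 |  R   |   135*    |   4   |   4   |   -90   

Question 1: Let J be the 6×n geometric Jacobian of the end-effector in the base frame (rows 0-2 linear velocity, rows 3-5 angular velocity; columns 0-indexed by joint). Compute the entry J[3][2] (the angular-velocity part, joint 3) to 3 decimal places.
-1.000

axis z_2 = (-1.0000,-0.0000,0.0000); lever o_n−o_2 = (-4.8284,3.5499,1.8514)
cross product → J_v[:, 2] = (-0.0000,1.8514,-3.5499)
J_ω[:, 2] = z_2
entry J[3][2] = -1.0000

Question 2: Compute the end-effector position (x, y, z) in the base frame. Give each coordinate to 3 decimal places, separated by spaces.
after link 1: o_1 = (-4.3301, 2.5000, 1.0000)
after link 2: o_2 = (-4.3301, 5.5000, 2.0000)
after link 3: o_3 = (-6.3301, 7.0000, -0.5981)
after link 4: o_4 = (-9.1586, 9.0499, 3.8514)

-9.159 9.050 3.851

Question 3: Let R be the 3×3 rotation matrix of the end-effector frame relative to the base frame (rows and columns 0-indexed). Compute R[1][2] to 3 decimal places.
End-effector z-axis (col 2 of R) = (0.7071,-0.3536,0.6124)
R[1][2] = -0.3536

-0.354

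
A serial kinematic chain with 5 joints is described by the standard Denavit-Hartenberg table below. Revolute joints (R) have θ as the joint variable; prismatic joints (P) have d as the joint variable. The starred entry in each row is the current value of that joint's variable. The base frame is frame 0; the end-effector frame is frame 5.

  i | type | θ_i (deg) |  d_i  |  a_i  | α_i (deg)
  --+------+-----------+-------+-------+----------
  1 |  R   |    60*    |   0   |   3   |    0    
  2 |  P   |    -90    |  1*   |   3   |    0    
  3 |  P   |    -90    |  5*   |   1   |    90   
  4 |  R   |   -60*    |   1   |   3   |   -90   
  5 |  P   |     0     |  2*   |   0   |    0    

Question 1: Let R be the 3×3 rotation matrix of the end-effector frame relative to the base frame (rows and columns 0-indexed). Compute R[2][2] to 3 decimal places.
End-effector z-axis (col 2 of R) = (-0.4330,-0.7500,0.5000)
R[2][2] = 0.5000

0.500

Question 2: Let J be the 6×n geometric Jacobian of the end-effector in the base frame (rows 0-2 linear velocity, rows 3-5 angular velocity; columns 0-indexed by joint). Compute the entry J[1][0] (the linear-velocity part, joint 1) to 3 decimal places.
axis z_0 = ẑ; lever o_n−o_0 = (1.1160,-2.0670,4.4019)
cross product → J_v[:, 0] = (2.0670,1.1160,-0.0000)
J_ω[:, 0] = z_0
entry J[1][0] = 1.1160

1.116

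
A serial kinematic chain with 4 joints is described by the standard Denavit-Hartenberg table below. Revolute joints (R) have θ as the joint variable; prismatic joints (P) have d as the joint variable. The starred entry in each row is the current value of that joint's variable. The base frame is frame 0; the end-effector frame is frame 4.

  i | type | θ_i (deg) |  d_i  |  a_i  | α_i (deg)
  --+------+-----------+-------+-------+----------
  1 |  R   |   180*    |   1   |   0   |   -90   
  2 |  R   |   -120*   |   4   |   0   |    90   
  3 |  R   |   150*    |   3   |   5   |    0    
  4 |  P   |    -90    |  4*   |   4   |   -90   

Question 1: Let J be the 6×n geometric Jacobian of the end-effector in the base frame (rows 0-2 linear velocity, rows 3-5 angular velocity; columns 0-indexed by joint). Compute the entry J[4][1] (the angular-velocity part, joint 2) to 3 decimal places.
axis z_1 = (-0.0000,-1.0000,0.0000); lever o_n−o_1 = (4.8971,-9.9641,-5.5179)
cross product → J_v[:, 1] = (5.5179,-0.0000,4.8971)
J_ω[:, 1] = z_1
entry J[4][1] = -1.0000

-1.000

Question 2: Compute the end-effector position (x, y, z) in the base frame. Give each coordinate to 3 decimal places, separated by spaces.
after link 1: o_1 = (0.0000, 0.0000, 1.0000)
after link 2: o_2 = (-0.0000, -4.0000, 1.0000)
after link 3: o_3 = (0.4330, -6.5000, -4.2500)
after link 4: o_4 = (4.8971, -9.9641, -4.5179)

4.897 -9.964 -4.518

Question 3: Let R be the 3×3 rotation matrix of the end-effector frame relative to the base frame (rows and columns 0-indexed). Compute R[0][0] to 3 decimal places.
0.250

End-effector x-axis (col 0 of R) = (0.2500,-0.8660,0.4330)
R[0][0] = 0.2500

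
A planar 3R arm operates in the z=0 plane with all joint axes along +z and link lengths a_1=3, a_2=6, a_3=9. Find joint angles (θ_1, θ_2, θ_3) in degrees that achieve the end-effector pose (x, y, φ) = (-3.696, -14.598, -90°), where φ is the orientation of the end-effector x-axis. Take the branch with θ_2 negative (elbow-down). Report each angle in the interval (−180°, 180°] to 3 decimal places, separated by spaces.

wrist centre = target − a_3·(cos φ, sin φ) = (-3.6960, -5.5980)
cos θ_2 = (44.9980−3²−6²)/(2·3·6) = -0.0001; θ_2 = -90.0032° (elbow-down)
β = atan2(-5.5980,-3.6960) = -123.4342°; ψ = atan2(-6.0000,2.9997) = -63.4375°
θ_1 = β − ψ = -59.9968°
θ_3 = φ − θ_1 − θ_2 = 59.9999° (wrapped to (-180°,180°])

-59.997 -90.003 60.000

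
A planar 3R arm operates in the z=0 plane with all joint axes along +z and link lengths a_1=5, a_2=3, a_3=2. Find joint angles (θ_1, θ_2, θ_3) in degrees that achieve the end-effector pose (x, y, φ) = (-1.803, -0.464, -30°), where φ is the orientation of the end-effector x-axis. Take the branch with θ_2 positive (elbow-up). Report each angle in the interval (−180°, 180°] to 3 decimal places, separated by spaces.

wrist centre = target − a_3·(cos φ, sin φ) = (-3.5351, 0.5360)
cos θ_2 = (12.7839−5²−3²)/(2·5·3) = -0.7072; θ_2 = 135.0079° (elbow-up)
β = atan2(0.5360,-3.5351) = 171.3782°; ψ = atan2(2.1210,2.8784) = 36.3858°
θ_1 = β − ψ = 134.9924°
θ_3 = φ − θ_1 − θ_2 = 59.9997° (wrapped to (-180°,180°])

134.992 135.008 60.000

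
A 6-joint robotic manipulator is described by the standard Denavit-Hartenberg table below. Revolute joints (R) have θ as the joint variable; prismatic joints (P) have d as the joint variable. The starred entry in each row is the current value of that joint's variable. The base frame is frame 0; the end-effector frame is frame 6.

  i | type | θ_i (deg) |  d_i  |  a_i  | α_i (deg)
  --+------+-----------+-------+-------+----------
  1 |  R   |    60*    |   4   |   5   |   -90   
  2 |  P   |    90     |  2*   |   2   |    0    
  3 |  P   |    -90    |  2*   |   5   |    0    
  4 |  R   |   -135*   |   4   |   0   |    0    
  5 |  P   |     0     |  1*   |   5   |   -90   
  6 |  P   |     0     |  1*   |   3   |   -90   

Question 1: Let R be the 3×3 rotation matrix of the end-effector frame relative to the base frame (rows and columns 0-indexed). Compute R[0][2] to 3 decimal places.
End-effector z-axis (col 2 of R) = (0.8660,-0.5000,0.0000)
R[0][2] = 0.8660

0.866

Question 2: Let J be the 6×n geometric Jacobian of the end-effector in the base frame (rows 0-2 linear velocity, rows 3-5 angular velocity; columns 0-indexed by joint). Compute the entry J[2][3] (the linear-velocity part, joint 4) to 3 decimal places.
4.950

axis z_3 = (-0.8660,0.5000,0.0000); lever o_n−o_3 = (-6.8050,-1.7866,6.3640)
cross product → J_v[:, 3] = (3.1820,5.5114,4.9497)
J_ω[:, 3] = z_3
entry J[2][3] = 4.9497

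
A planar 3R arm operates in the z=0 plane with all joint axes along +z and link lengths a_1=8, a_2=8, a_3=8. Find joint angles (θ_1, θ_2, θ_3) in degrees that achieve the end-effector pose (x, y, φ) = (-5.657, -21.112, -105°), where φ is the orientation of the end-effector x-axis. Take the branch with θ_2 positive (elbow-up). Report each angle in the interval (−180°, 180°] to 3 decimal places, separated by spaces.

wrist centre = target − a_3·(cos φ, sin φ) = (-3.5864, -13.3846)
cos θ_2 = (192.0099−8²−8²)/(2·8·8) = 0.5001; θ_2 = 59.9949° (elbow-up)
β = atan2(-13.3846,-3.5864) = -105.0002°; ψ = atan2(6.9278,12.0006) = 29.9974°
θ_1 = β − ψ = -134.9977°
θ_3 = φ − θ_1 − θ_2 = -29.9972° (wrapped to (-180°,180°])

-134.998 59.995 -29.997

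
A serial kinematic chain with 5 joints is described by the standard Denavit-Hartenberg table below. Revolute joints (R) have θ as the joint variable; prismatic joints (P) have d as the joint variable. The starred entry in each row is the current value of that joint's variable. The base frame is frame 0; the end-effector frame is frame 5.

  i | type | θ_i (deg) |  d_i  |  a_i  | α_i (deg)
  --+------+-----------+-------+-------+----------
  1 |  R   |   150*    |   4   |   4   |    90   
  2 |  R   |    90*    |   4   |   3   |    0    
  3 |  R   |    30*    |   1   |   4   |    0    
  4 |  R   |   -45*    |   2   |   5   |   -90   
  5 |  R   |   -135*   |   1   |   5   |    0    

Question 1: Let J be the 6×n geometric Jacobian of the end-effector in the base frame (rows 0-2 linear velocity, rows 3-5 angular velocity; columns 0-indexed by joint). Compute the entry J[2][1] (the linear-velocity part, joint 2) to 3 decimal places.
axis z_1 = (0.5000,0.8660,0.0000); lever o_n−o_1 = (7.5081,7.8306,8.1375)
cross product → J_v[:, 1] = (7.0473,-4.0687,-2.5869)
J_ω[:, 1] = z_1
entry J[2][1] = -2.5869

-2.587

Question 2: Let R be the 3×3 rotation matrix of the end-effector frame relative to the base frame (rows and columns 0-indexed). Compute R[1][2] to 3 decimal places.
End-effector z-axis (col 2 of R) = (0.8365,-0.4830,0.2588)
R[1][2] = -0.4830

-0.483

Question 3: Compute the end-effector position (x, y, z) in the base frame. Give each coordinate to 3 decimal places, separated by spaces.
after link 1: o_1 = (-3.4641, 2.0000, 4.0000)
after link 2: o_2 = (-1.4641, 5.4641, 7.0000)
after link 3: o_3 = (0.7679, 5.3301, 10.4641)
after link 4: o_4 = (0.6472, 7.7092, 15.2937)
after link 5: o_5 = (4.0440, 9.8306, 12.1375)

4.044 9.831 12.137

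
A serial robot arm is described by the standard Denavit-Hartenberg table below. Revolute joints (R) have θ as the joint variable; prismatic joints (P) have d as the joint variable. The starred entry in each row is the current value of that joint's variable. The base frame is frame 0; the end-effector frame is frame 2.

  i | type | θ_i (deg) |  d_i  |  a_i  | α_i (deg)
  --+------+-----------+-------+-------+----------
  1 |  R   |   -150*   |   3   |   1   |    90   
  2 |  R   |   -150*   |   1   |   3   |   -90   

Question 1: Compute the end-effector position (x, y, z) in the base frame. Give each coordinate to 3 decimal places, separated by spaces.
0.884 1.665 1.500

after link 1: o_1 = (-0.8660, -0.5000, 3.0000)
after link 2: o_2 = (0.8840, 1.6651, 1.5000)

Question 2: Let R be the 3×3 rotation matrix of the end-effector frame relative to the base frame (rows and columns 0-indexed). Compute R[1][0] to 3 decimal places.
0.433

End-effector x-axis (col 0 of R) = (0.7500,0.4330,-0.5000)
R[1][0] = 0.4330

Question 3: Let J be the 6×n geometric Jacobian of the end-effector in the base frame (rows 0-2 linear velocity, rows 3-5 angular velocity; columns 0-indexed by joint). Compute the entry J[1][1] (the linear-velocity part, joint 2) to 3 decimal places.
-0.750

axis z_1 = (-0.5000,0.8660,0.0000); lever o_n−o_1 = (1.7500,2.1651,-1.5000)
cross product → J_v[:, 1] = (-1.2990,-0.7500,-2.5981)
J_ω[:, 1] = z_1
entry J[1][1] = -0.7500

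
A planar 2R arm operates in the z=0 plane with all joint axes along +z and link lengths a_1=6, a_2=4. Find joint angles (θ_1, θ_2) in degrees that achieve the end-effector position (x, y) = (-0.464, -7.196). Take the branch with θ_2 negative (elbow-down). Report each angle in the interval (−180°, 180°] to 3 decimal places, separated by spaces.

-59.998 -90.003

cos θ_2 = (51.9977−6²−4²)/(2·6·4) = -0.0000; θ_2 = -90.0027° (elbow-down)
β = atan2(-7.1960,-0.4640) = -93.6893°; ψ = atan2(-4.0000,5.9998) = -33.6909°
θ_1 = β − ψ = -59.9984°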